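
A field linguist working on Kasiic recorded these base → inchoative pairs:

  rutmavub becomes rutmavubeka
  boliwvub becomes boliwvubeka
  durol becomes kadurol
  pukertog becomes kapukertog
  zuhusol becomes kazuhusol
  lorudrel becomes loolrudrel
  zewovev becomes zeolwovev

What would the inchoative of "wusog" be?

durol and lorudrel both end in -l yet inflect differently (kadurol, loolrudrel), so the final letter is not what conditions the rule; the last vowel is.
"wusog" has last vowel 'o'. The stems whose last vowel is 'o' (durol → kadurol, pukertog → kapukertog, zuhusol → kazuhusol) add the prefix ka-.
So wusog → kawusog.

kawusog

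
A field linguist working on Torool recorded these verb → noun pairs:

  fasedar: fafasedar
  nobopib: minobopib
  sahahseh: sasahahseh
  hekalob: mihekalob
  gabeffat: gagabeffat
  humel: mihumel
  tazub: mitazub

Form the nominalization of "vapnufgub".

mivapnufgub

humel and sahahseh both have last vowel 'e' yet inflect differently (mihumel, sasahahseh), so the last vowel is not what conditions the rule; the final letter is.
"vapnufgub" ends in -b. The stems ending in -b (hekalob → mihekalob, nobopib → minobopib, tazub → mitazub) add the prefix mi-.
So vapnufgub → mivapnufgub.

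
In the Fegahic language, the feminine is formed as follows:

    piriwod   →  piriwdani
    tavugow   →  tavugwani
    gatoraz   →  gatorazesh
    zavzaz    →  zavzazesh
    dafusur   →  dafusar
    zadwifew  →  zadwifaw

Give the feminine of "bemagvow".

bemagvwani

tavugow and zadwifew both end in -w yet inflect differently (tavugwani, zadwifaw), so the final letter is not what conditions the rule; the last vowel is.
"bemagvow" has last vowel 'o'. The stems whose last vowel is 'o' (piriwod → piriwdani, tavugow → tavugwani) delete the last vowel and add -ani.
So bemagvow → bemagvwani.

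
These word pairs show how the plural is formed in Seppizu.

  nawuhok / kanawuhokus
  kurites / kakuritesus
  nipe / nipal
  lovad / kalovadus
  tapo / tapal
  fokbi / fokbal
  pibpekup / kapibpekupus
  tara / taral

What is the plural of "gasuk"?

kagasukus

nipe and kurites both have last vowel 'e' yet inflect differently (nipal, kakuritesus), so the last vowel is not what conditions the rule; whether the stem ends in a vowel or a consonant is.
"gasuk" ends in a consonant. The stems ending in a consonant (pibpekup → kapibpekupus, kurites → kakuritesus, nawuhok → kanawuhokus) add ka- … -us around the stem.
The other pattern: stems ending in a vowel drop the final letter and add -al.
So gasuk → kagasukus.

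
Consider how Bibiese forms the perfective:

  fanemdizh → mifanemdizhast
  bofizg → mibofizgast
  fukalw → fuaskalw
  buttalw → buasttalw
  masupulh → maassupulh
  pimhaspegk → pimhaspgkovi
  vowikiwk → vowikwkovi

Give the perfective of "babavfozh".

mibabavfozhast

fanemdizh and masupulh both end in -h yet inflect differently (mifanemdizhast, maassupulh), so the final letter is not what conditions the rule; the second-to-last letter is.
"babavfozh" has second-to-last letter 'z'. The stems whose second-to-last letter is 'z' (fanemdizh → mifanemdizhast, bofizg → mibofizgast) add mi- … -ast around the stem.
So babavfozh → mibabavfozhast.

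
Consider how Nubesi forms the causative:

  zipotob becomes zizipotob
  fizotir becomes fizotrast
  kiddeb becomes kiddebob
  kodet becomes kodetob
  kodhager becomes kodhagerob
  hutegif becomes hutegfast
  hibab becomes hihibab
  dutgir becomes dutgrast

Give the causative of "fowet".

fizotir and kodhager both end in -r yet inflect differently (fizotrast, kodhagerob), so the final letter is not what conditions the rule; the last vowel is.
"fowet" has last vowel 'e'. The stems whose last vowel is 'e' (kodet → kodetob, kodhager → kodhagerob, kiddeb → kiddebob) add -ob.
So fowet → fowetob.

fowetob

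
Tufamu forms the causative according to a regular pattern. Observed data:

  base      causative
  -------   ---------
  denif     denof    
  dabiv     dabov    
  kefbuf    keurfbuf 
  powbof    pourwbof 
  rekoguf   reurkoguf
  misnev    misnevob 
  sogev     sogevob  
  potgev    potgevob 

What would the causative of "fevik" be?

fevok

denif and kefbuf both end in -f yet inflect differently (denof, keurfbuf), so the final letter is not what conditions the rule; the last vowel is.
"fevik" has last vowel 'i'. The stems whose last vowel is 'i' (denif → denof, dabiv → dabov) change the last vowel to 'o'.
The other patterns: stems whose last vowel is 'o' or 'u' insert -ur- after the first vowel; stems whose last vowel is 'e' add -ob.
So fevik → fevok.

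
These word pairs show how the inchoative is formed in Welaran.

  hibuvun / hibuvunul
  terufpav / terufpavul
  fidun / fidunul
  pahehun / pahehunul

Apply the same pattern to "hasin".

hasinul

Every pair shown (hibuvun → hibuvunul, terufpav → terufpavul, fidun → fidunul, …) follows the same rule: add -ul.
So hasin → hasinul.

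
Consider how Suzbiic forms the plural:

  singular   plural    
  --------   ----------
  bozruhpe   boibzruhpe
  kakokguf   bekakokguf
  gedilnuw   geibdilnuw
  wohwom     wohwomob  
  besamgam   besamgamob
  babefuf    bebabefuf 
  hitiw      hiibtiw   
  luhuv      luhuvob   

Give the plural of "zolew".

zoiblew

kakokguf and gedilnuw both have last vowel 'u' yet inflect differently (bekakokguf, geibdilnuw), so the last vowel is not what conditions the rule; the final letter is.
"zolew" ends in -w. The stems ending in -w (hitiw → hiibtiw, gedilnuw → geibdilnuw) insert -ib- after the first vowel.
So zolew → zoiblew.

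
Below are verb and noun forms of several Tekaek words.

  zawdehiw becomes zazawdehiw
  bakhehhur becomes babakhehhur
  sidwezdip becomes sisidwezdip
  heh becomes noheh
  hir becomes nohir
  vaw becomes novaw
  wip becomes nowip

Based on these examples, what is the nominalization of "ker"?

"ker" has 1 vowel. The stems with 1 vowel (heh → noheh, hir → nohir, vaw → novaw) add the prefix no-.
The other pattern: stems with 3 vowels repeat the first consonant+vowel as a prefix.
So ker → noker.

noker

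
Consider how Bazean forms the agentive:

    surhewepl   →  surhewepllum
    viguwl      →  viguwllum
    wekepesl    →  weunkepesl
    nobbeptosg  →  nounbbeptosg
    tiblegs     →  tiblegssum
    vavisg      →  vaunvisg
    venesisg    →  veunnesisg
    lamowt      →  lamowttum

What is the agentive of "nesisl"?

wekepesl and viguwl both end in -l yet inflect differently (weunkepesl, viguwllum), so the final letter is not what conditions the rule; the second-to-last letter is.
"nesisl" has second-to-last letter 's'. The stems whose second-to-last letter is 's' (wekepesl → weunkepesl, nobbeptosg → nounbbeptosg, venesisg → veunnesisg) insert -un- after the first vowel.
The other pattern: stems whose second-to-last letter is 'g', 'p' or 'w' double the final consonant and add -um.
So nesisl → neunsisl.

neunsisl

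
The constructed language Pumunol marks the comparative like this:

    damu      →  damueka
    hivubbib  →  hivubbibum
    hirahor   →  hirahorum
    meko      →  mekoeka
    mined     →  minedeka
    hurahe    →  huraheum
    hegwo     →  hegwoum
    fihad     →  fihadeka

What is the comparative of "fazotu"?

fazotueka

"fazotu" begins with f-. The one such stem in the data (fihad → fihadeka) adds -eka, so the same rule applies.
The other pattern: stems beginning with h- add -um.
So fazotu → fazotueka.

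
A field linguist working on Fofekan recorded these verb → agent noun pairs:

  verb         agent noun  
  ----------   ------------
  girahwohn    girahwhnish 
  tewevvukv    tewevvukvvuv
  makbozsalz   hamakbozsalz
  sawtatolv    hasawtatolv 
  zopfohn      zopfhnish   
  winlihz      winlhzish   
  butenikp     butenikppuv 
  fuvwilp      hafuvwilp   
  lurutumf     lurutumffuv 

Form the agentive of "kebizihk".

makbozsalz and winlihz both end in -z yet inflect differently (hamakbozsalz, winlhzish), so the final letter is not what conditions the rule; the second-to-last letter is.
"kebizihk" has second-to-last letter 'h'. The stems whose second-to-last letter is 'h' (girahwohn → girahwhnish, zopfohn → zopfhnish, winlihz → winlhzish) delete the last vowel and add -ish.
So kebizihk → kebizhkish.

kebizhkish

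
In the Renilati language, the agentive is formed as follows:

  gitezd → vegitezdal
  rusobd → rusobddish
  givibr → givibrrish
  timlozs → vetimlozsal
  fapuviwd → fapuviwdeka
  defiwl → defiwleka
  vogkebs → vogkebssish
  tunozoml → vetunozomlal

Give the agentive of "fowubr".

fowubrrish

fapuviwd and rusobd both end in -d yet inflect differently (fapuviwdeka, rusobddish), so the final letter is not what conditions the rule; the second-to-last letter is.
"fowubr" has second-to-last letter 'b'. The stems whose second-to-last letter is 'b' (vogkebs → vogkebssish, rusobd → rusobddish, givibr → givibrrish) double the final consonant and add -ish.
The other patterns: stems whose second-to-last letter is 'w' add -eka; stems whose second-to-last letter is 'm' or 'z' add ve- … -al around the stem.
So fowubr → fowubrrish.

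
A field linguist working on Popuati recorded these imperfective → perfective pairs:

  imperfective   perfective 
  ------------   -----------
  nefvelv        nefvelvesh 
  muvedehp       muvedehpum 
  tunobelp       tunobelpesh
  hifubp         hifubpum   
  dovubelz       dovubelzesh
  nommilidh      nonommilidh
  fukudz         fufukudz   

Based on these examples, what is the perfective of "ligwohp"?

ligwohpum

fukudz and dovubelz both end in -z yet inflect differently (fufukudz, dovubelzesh), so the final letter is not what conditions the rule; the second-to-last letter is.
"ligwohp" has second-to-last letter 'h'. The one such stem in the data (muvedehp → muvedehpum) adds -um, so the same rule applies.
So ligwohp → ligwohpum.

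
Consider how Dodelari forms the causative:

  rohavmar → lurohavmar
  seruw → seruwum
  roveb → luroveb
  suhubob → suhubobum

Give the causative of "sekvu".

suhubob and roveb both end in -b yet inflect differently (suhubobum, luroveb), so the final letter is not what conditions the rule; the first letter is.
"sekvu" begins with s-. The stems beginning with s- (suhubob → suhubobum, seruw → seruwum) add -um.
So sekvu → sekvuum.

sekvuum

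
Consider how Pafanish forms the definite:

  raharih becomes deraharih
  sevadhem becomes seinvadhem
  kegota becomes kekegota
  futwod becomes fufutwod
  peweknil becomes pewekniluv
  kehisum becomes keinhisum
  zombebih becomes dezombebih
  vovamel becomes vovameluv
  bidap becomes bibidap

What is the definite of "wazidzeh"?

sevadhem and vovamel both have last vowel 'e' yet inflect differently (seinvadhem, vovameluv), so the last vowel is not what conditions the rule; the final letter is.
"wazidzeh" ends in -h. The stems ending in -h (zombebih → dezombebih, raharih → deraharih) add the prefix de-.
So wazidzeh → dewazidzeh.

dewazidzeh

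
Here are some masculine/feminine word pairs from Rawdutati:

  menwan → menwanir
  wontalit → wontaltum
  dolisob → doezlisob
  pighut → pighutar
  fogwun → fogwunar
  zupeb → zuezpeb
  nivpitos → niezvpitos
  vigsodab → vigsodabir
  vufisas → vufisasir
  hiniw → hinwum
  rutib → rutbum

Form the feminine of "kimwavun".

kimwavunar

rutib and vigsodab both end in -b yet inflect differently (rutbum, vigsodabir), so the final letter is not what conditions the rule; the last vowel is.
"kimwavun" has last vowel 'u'. The stems whose last vowel is 'u' (fogwun → fogwunar, pighut → pighutar) add -ar.
The other patterns: stems whose last vowel is 'i' delete the last vowel and add -um; stems whose last vowel is 'a' add -ir; stems whose last vowel is 'e' or 'o' insert -ez- after the first vowel.
So kimwavun → kimwavunar.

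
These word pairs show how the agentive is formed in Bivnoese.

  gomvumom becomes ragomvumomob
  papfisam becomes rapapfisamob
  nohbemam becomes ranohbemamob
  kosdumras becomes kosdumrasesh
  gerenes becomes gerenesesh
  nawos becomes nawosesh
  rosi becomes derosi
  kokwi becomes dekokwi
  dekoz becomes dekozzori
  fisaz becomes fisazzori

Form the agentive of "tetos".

papfisam and kosdumras both have last vowel 'a' yet inflect differently (rapapfisamob, kosdumrasesh), so the last vowel is not what conditions the rule; the final letter is.
"tetos" ends in -s. The stems ending in -s (kosdumras → kosdumrasesh, gerenes → gerenesesh, nawos → nawosesh) add -esh.
So tetos → tetosesh.

tetosesh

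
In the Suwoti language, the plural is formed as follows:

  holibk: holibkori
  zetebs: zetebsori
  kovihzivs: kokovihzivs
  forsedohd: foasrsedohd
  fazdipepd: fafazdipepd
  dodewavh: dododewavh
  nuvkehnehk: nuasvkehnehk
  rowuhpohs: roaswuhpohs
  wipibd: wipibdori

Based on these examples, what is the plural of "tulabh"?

tulabhori

rowuhpohs and zetebs both end in -s yet inflect differently (roaswuhpohs, zetebsori), so the final letter is not what conditions the rule; the second-to-last letter is.
"tulabh" has second-to-last letter 'b'. The stems whose second-to-last letter is 'b' (zetebs → zetebsori, wipibd → wipibdori, holibk → holibkori) add -ori.
The other patterns: stems whose second-to-last letter is 'h' insert -as- after the first vowel; stems whose second-to-last letter is 'p' or 'v' repeat the first consonant+vowel as a prefix.
So tulabh → tulabhori.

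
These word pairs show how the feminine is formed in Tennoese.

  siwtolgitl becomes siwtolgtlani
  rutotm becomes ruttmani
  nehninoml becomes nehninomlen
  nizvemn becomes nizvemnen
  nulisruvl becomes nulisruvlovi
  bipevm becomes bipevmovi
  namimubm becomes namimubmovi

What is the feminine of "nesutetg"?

"nesutetg" has second-to-last letter 't'. The stems whose second-to-last letter is 't' (siwtolgitl → siwtolgtlani, rutotm → ruttmani) delete the last vowel and add -ani.
So nesutetg → nesuttgani.

nesuttgani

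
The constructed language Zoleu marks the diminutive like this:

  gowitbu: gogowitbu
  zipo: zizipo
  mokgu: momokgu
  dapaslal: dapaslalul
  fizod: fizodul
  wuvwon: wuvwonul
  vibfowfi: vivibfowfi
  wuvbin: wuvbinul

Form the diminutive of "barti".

zipo and wuvwon both have last vowel 'o' yet inflect differently (zizipo, wuvwonul), so the last vowel is not what conditions the rule; whether the stem ends in a vowel or a consonant is.
"barti" ends in a vowel. The stems ending in a vowel (zipo → zizipo, mokgu → momokgu, vibfowfi → vivibfowfi) repeat the first consonant+vowel as a prefix.
The other pattern: stems ending in a consonant add -ul.
So barti → babarti.

babarti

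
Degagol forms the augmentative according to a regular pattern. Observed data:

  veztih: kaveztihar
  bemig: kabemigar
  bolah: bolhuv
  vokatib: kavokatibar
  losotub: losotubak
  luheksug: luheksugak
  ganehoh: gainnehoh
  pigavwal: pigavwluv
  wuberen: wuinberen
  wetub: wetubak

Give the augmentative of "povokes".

poinvokes

losotub and vokatib both end in -b yet inflect differently (losotubak, kavokatibar), so the final letter is not what conditions the rule; the last vowel is.
"povokes" has last vowel 'e'. The one such stem in the data (wuberen → wuinberen) inserts -in- after the first vowel (as does ganehoh), so the same rule applies.
The other patterns: stems whose last vowel is 'a' delete the last vowel and add -uv; stems whose last vowel is 'u' add -ak; stems whose last vowel is 'i' add ka- … -ar around the stem.
So povokes → poinvokes.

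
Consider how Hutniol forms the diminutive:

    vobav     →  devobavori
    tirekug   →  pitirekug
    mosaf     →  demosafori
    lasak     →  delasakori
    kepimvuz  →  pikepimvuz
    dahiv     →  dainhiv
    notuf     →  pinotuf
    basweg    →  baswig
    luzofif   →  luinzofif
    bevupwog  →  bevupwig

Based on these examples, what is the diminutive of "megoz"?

megiz

"megoz" has last vowel 'o'. The one such stem in the data (bevupwog → bevupwig) changes the last vowel to 'i' (as does basweg), so the same rule applies.
The other patterns: stems whose last vowel is 'u' add the prefix pi-; stems whose last vowel is 'i' insert -in- after the first vowel; stems whose last vowel is 'a' add de- … -ori around the stem.
So megoz → megiz.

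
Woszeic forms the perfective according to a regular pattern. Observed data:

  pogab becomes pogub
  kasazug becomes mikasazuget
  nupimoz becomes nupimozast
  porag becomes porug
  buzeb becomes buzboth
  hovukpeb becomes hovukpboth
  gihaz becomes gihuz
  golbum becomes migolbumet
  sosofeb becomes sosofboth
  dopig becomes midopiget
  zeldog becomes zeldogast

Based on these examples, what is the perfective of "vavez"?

vavzoth

zeldog and kasazug both end in -g yet inflect differently (zeldogast, mikasazuget), so the final letter is not what conditions the rule; the last vowel is.
"vavez" has last vowel 'e'. The stems whose last vowel is 'e' (hovukpeb → hovukpboth, sosofeb → sosofboth, buzeb → buzboth) delete the last vowel and add -oth.
The other patterns: stems whose last vowel is 'o' add -ast; stems whose last vowel is 'i' or 'u' add mi- … -et around the stem; stems whose last vowel is 'a' change the last vowel to 'u'.
So vavez → vavzoth.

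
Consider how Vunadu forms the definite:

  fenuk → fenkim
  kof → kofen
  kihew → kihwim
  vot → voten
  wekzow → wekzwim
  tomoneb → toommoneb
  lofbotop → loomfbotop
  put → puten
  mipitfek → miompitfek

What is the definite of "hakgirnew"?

haomkgirnew

fenuk and mipitfek both end in -k yet inflect differently (fenkim, miompitfek), so the final letter is not what conditions the rule; the number of vowels is.
"hakgirnew" has 3 vowels. The stems with 3 vowels (mipitfek → miompitfek, tomoneb → toommoneb, lofbotop → loomfbotop) insert -om- after the first vowel.
The other patterns: stems with 1 vowel add -en; stems with 2 vowels delete the last vowel and add -im.
So hakgirnew → haomkgirnew.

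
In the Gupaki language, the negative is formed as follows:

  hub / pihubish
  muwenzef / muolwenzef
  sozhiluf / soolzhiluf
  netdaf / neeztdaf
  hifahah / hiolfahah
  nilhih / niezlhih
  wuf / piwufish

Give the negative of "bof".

pibofish

wuf and netdaf both end in -f yet inflect differently (piwufish, neeztdaf), so the final letter is not what conditions the rule; the number of vowels is.
"bof" has 1 vowel. The stems with 1 vowel (wuf → piwufish, hub → pihubish) add pi- … -ish around the stem.
So bof → pibofish.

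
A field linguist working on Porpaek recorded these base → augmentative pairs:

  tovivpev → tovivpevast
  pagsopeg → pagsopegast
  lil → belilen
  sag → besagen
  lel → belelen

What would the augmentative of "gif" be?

begifen

pagsopeg and sag both end in -g yet inflect differently (pagsopegast, besagen), so the final letter is not what conditions the rule; the number of vowels is.
"gif" has 1 vowel. The stems with 1 vowel (lil → belilen, sag → besagen, lel → belelen) add be- … -en around the stem.
The other pattern: stems with 3 vowels add -ast.
So gif → begifen.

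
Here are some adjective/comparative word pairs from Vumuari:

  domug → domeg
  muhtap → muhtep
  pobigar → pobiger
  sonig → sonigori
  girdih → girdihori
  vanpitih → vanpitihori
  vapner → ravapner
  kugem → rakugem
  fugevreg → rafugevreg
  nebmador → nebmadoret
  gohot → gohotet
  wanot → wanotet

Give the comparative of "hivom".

hivomet

domug and sonig both end in -g yet inflect differently (domeg, sonigori), so the final letter is not what conditions the rule; the last vowel is.
"hivom" has last vowel 'o'. The stems whose last vowel is 'o' (nebmador → nebmadoret, gohot → gohotet, wanot → wanotet) add -et.
The other patterns: stems whose last vowel is 'a' or 'u' change the last vowel to 'e'; stems whose last vowel is 'i' add -ori; stems whose last vowel is 'e' add the prefix ra-.
So hivom → hivomet.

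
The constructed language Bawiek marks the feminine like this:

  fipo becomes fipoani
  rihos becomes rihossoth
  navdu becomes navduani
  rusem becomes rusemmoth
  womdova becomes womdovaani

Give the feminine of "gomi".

gomiani

"gomi" ends in a vowel. The stems ending in a vowel (womdova → womdovaani, navdu → navduani, fipo → fipoani) add -ani.
So gomi → gomiani.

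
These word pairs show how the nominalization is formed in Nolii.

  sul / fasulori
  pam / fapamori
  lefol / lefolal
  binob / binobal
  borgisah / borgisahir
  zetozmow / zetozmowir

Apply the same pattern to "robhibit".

sul and lefol both end in -l yet inflect differently (fasulori, lefolal), so the final letter is not what conditions the rule; the number of vowels is.
"robhibit" has 3 vowels. The stems with 3 vowels (borgisah → borgisahir, zetozmow → zetozmowir) add -ir.
The other patterns: stems with 1 vowel add fa- … -ori around the stem; stems with 2 vowels add -al.
So robhibit → robhibitir.

robhibitir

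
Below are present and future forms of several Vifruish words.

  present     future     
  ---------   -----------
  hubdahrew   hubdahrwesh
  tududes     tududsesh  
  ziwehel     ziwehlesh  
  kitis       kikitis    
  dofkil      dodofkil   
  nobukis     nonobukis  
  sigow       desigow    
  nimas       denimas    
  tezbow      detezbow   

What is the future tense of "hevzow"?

dehevzow

tududes and kitis both end in -s yet inflect differently (tududsesh, kikitis), so the final letter is not what conditions the rule; the last vowel is.
"hevzow" has last vowel 'o'. The stems whose last vowel is 'o' (sigow → desigow, tezbow → detezbow) add the prefix de-.
So hevzow → dehevzow.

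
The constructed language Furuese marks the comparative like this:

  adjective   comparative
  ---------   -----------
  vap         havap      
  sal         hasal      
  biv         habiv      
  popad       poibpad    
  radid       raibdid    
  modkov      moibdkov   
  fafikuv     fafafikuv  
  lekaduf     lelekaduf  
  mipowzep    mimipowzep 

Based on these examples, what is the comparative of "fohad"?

biv and modkov both end in -v yet inflect differently (habiv, moibdkov), so the final letter is not what conditions the rule; the number of vowels is.
"fohad" has 2 vowels. The stems with 2 vowels (popad → poibpad, radid → raibdid, modkov → moibdkov) insert -ib- after the first vowel.
So fohad → foibhad.

foibhad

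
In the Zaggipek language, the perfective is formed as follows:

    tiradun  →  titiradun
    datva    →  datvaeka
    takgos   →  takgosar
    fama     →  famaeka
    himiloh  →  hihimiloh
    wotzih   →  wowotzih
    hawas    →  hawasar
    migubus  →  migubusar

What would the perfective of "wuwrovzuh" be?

hawas and datva both have last vowel 'a' yet inflect differently (hawasar, datvaeka), so the last vowel is not what conditions the rule; the final letter is.
"wuwrovzuh" ends in -h. The stems ending in -h (wotzih → wowotzih, himiloh → hihimiloh) repeat the first consonant+vowel as a prefix.
So wuwrovzuh → wuwuwrovzuh.

wuwuwrovzuh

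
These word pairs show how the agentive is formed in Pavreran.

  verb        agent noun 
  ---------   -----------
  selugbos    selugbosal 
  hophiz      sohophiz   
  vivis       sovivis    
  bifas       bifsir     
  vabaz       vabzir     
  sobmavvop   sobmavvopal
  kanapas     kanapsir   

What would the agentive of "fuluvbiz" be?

selugbos and kanapas both end in -s yet inflect differently (selugbosal, kanapsir), so the final letter is not what conditions the rule; the last vowel is.
"fuluvbiz" has last vowel 'i'. The stems whose last vowel is 'i' (vivis → sovivis, hophiz → sohophiz) add the prefix so-.
The other patterns: stems whose last vowel is 'o' add -al; stems whose last vowel is 'a' delete the last vowel and add -ir.
So fuluvbiz → sofuluvbiz.

sofuluvbiz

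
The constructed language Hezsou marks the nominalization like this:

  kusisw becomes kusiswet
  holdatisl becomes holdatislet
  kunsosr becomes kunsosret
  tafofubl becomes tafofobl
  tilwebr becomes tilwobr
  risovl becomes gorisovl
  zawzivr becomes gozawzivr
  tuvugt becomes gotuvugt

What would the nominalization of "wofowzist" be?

holdatisl and tafofubl both end in -l yet inflect differently (holdatislet, tafofobl), so the final letter is not what conditions the rule; the second-to-last letter is.
"wofowzist" has second-to-last letter 's'. The stems whose second-to-last letter is 's' (kusisw → kusiswet, holdatisl → holdatislet, kunsosr → kunsosret) add -et.
The other patterns: stems whose second-to-last letter is 'b' change the last vowel to 'o'; stems whose second-to-last letter is 'g' or 'v' add the prefix go-.
So wofowzist → wofowzistet.

wofowzistet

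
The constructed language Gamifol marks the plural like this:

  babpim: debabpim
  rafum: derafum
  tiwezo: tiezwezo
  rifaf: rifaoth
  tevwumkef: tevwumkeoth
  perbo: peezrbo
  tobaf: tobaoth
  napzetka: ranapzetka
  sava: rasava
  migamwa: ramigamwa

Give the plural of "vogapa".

ravogapa

tobaf and sava both have last vowel 'a' yet inflect differently (tobaoth, rasava), so the last vowel is not what conditions the rule; the final letter is.
"vogapa" ends in -a. The stems ending in -a (sava → rasava, migamwa → ramigamwa, napzetka → ranapzetka) add the prefix ra-.
The other patterns: stems ending in -m add the prefix de-; stems ending in -f drop the final letter and add -oth; stems ending in -o insert -ez- after the first vowel.
So vogapa → ravogapa.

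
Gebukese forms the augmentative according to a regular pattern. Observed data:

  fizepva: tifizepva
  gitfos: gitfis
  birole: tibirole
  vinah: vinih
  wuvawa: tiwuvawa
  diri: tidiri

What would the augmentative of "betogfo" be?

fizepva and vinah both have last vowel 'a' yet inflect differently (tifizepva, vinih), so the last vowel is not what conditions the rule; whether the stem ends in a vowel or a consonant is.
"betogfo" ends in a vowel. The stems ending in a vowel (diri → tidiri, fizepva → tifizepva, birole → tibirole) add the prefix ti-.
The other pattern: stems ending in a consonant change the last vowel to 'i'.
So betogfo → tibetogfo.

tibetogfo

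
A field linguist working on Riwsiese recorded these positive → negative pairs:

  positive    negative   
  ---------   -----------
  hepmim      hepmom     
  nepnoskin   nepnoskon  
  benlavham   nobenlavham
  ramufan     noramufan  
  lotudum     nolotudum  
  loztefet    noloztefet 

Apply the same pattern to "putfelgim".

putfelgom

nepnoskin and ramufan both end in -n yet inflect differently (nepnoskon, noramufan), so the final letter is not what conditions the rule; the last vowel is.
"putfelgim" has last vowel 'i'. The stems whose last vowel is 'i' (hepmim → hepmom, nepnoskin → nepnoskon) change the last vowel to 'o'.
The other pattern: stems whose last vowel is 'a', 'e' or 'u' add the prefix no-.
So putfelgim → putfelgom.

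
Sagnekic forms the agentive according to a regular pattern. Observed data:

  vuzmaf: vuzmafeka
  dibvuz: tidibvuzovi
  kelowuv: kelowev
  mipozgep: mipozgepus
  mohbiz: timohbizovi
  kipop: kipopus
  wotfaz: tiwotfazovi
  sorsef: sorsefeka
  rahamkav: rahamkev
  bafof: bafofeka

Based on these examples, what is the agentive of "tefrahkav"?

tefrahkev

"tefrahkav" ends in -v. The stems ending in -v (rahamkav → rahamkev, kelowuv → kelowev) change the last vowel to 'e'.
So tefrahkav → tefrahkev.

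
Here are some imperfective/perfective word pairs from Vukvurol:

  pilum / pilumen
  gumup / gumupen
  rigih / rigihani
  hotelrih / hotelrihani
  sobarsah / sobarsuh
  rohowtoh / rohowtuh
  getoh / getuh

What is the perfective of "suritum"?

suritumen

rigih and sobarsah both end in -h yet inflect differently (rigihani, sobarsuh), so the final letter is not what conditions the rule; the last vowel is.
"suritum" has last vowel 'u'. The stems whose last vowel is 'u' (pilum → pilumen, gumup → gumupen) add -en.
So suritum → suritumen.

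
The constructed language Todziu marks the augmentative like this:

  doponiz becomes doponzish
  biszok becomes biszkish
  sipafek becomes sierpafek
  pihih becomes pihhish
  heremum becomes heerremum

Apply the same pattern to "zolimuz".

sipafek and biszok both end in -k yet inflect differently (sierpafek, biszkish), so the final letter is not what conditions the rule; the last vowel is.
"zolimuz" has last vowel 'u'. The one such stem in the data (heremum → heerremum) inserts -er- after the first vowel (as does sipafek), so the same rule applies.
So zolimuz → zoerlimuz.

zoerlimuz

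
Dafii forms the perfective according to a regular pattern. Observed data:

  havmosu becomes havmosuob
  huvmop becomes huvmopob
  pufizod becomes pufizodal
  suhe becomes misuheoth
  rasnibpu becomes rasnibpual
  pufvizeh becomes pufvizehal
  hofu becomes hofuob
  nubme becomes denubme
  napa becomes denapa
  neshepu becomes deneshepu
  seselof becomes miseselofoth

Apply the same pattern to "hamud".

hamudob

"hamud" begins with h-. The stems beginning with h- (huvmop → huvmopob, hofu → hofuob, havmosu → havmosuob) add -ob.
The other patterns: stems beginning with s- add mi- … -oth around the stem; stems beginning with p- or r- add -al; stems beginning with n- add the prefix de-.
So hamud → hamudob.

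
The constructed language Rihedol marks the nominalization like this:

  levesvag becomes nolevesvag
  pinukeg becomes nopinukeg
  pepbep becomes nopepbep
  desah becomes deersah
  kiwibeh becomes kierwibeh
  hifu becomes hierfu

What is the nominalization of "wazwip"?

nowazwip

"wazwip" ends in -p. The one such stem in the data (pepbep → nopepbep) adds the prefix no-, so the same rule applies.
The other pattern: stems ending in -h or -u insert -er- after the first vowel.
So wazwip → nowazwip.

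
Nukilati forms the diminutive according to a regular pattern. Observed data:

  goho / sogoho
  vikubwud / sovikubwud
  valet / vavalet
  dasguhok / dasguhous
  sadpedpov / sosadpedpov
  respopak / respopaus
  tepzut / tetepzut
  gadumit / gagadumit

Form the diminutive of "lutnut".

dasguhok and sadpedpov both have last vowel 'o' yet inflect differently (dasguhous, sosadpedpov), so the last vowel is not what conditions the rule; the final letter is.
"lutnut" ends in -t. The stems ending in -t (gadumit → gagadumit, valet → vavalet, tepzut → tetepzut) repeat the first consonant+vowel as a prefix.
The other patterns: stems ending in -k drop the final letter and add -us; stems ending in -d, -o or -v add the prefix so-.
So lutnut → lulutnut.

lulutnut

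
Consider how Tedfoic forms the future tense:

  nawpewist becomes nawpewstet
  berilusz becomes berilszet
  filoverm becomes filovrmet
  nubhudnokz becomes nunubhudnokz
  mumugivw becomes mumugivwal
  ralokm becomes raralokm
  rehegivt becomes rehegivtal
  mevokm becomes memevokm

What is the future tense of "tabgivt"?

filoverm and mevokm both end in -m yet inflect differently (filovrmet, memevokm), so the final letter is not what conditions the rule; the second-to-last letter is.
"tabgivt" has second-to-last letter 'v'. The stems whose second-to-last letter is 'v' (rehegivt → rehegivtal, mumugivw → mumugivwal) add -al.
So tabgivt → tabgivtal.

tabgivtal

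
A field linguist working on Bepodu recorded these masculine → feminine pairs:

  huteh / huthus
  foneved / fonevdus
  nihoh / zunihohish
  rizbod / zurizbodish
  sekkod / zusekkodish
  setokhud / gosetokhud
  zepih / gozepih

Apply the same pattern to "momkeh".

momkhus

"momkeh" has last vowel 'e'. The stems whose last vowel is 'e' (huteh → huthus, foneved → fonevdus) delete the last vowel and add -us.
The other patterns: stems whose last vowel is 'o' add zu- … -ish around the stem; stems whose last vowel is 'i' or 'u' add the prefix go-.
So momkeh → momkhus.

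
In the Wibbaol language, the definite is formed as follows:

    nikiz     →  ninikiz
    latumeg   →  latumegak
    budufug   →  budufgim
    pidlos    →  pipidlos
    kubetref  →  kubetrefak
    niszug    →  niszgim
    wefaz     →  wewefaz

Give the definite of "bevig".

budufug and latumeg both end in -g yet inflect differently (budufgim, latumegak), so the final letter is not what conditions the rule; the last vowel is.
"bevig" has last vowel 'i'. The one such stem in the data (nikiz → ninikiz) repeats the first consonant+vowel as a prefix (as do wefaz, pidlos), so the same rule applies.
The other patterns: stems whose last vowel is 'u' delete the last vowel and add -im; stems whose last vowel is 'e' add -ak.
So bevig → bebevig.

bebevig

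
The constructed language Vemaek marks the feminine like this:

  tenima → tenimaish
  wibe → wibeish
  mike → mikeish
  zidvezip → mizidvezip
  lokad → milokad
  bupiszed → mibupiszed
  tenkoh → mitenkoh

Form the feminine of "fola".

folaish

tenima and lokad both have last vowel 'a' yet inflect differently (tenimaish, milokad), so the last vowel is not what conditions the rule; whether the stem ends in a vowel or a consonant is.
"fola" ends in a vowel. The stems ending in a vowel (tenima → tenimaish, wibe → wibeish, mike → mikeish) add -ish.
The other pattern: stems ending in a consonant add the prefix mi-.
So fola → folaish.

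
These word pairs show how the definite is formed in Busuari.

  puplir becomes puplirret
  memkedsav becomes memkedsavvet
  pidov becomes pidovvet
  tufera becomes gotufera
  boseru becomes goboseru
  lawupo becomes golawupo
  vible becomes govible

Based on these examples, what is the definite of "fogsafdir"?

fogsafdirret

memkedsav and tufera both have last vowel 'a' yet inflect differently (memkedsavvet, gotufera), so the last vowel is not what conditions the rule; whether the stem ends in a vowel or a consonant is.
"fogsafdir" ends in a consonant. The stems ending in a consonant (puplir → puplirret, memkedsav → memkedsavvet, pidov → pidovvet) double the final consonant and add -et.
So fogsafdir → fogsafdirret.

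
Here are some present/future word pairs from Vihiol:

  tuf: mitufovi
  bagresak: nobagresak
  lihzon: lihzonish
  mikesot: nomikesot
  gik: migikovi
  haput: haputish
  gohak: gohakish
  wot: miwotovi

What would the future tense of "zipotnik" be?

nozipotnik

"zipotnik" has 3 vowels. The stems with 3 vowels (mikesot → nomikesot, bagresak → nobagresak) add the prefix no-.
The other patterns: stems with 1 vowel add mi- … -ovi around the stem; stems with 2 vowels add -ish.
So zipotnik → nozipotnik.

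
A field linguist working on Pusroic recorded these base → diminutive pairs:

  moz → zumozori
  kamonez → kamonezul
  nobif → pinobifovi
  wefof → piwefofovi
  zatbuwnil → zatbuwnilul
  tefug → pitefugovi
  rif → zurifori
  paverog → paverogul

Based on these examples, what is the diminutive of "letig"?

"letig" has 2 vowels. The stems with 2 vowels (tefug → pitefugovi, nobif → pinobifovi, wefof → piwefofovi) add pi- … -ovi around the stem.
The other patterns: stems with 1 vowel add zu- … -ori around the stem; stems with 3 vowels add -ul.
So letig → piletigovi.

piletigovi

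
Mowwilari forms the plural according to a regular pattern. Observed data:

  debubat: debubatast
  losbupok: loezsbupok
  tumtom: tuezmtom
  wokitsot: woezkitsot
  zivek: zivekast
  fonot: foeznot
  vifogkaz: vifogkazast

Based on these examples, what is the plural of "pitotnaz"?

pitotnazast

losbupok and zivek both end in -k yet inflect differently (loezsbupok, zivekast), so the final letter is not what conditions the rule; the last vowel is.
"pitotnaz" has last vowel 'a'. The stems whose last vowel is 'a' (debubat → debubatast, vifogkaz → vifogkazast) add -ast.
So pitotnaz → pitotnazast.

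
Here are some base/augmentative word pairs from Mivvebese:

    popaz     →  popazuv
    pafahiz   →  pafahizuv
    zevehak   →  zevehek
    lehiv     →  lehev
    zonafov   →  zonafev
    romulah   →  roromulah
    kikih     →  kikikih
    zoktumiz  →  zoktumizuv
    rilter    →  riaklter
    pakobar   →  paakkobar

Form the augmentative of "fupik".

popaz and pakobar both have last vowel 'a' yet inflect differently (popazuv, paakkobar), so the last vowel is not what conditions the rule; the final letter is.
"fupik" ends in -k. The one such stem in the data (zevehak → zevehek) changes the last vowel to 'e' (as do lehiv, zonafov), so the same rule applies.
So fupik → fupek.

fupek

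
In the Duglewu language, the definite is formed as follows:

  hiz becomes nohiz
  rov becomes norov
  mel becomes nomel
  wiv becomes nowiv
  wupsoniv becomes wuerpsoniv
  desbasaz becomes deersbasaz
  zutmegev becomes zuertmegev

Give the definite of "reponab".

reerponab

rov and wupsoniv both end in -v yet inflect differently (norov, wuerpsoniv), so the final letter is not what conditions the rule; the number of vowels is.
"reponab" has 3 vowels. The stems with 3 vowels (wupsoniv → wuerpsoniv, desbasaz → deersbasaz, zutmegev → zuertmegev) insert -er- after the first vowel.
So reponab → reerponab.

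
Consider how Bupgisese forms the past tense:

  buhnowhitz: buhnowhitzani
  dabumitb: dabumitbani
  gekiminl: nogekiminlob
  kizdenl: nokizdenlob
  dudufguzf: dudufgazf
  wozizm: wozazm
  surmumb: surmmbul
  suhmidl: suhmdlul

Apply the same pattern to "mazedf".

dabumitb and surmumb both end in -b yet inflect differently (dabumitbani, surmmbul), so the final letter is not what conditions the rule; the second-to-last letter is.
"mazedf" has second-to-last letter 'd'. The one such stem in the data (suhmidl → suhmdlul) deletes the last vowel and adds -ul (as does surmumb), so the same rule applies.
The other patterns: stems whose second-to-last letter is 't' add -ani; stems whose second-to-last letter is 'n' add no- … -ob around the stem; stems whose second-to-last letter is 'z' change the last vowel to 'a'.
So mazedf → mazdful.

mazdful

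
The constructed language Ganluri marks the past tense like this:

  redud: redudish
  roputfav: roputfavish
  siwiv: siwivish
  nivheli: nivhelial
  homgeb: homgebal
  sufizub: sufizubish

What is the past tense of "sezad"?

sezadish

"sezad" begins with s-. The stems beginning with s- (sufizub → sufizubish, siwiv → siwivish) add -ish.
The other pattern: stems beginning with h- or n- add -al.
So sezad → sezadish.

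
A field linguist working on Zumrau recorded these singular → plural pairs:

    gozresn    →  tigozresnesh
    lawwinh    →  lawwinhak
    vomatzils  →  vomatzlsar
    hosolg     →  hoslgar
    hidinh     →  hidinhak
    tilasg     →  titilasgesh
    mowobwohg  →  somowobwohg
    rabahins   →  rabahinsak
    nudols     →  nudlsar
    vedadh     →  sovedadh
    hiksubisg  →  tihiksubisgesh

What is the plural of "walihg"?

"walihg" has second-to-last letter 'h'. The one such stem in the data (mowobwohg → somowobwohg) adds the prefix so-, so the same rule applies.
So walihg → sowalihg.

sowalihg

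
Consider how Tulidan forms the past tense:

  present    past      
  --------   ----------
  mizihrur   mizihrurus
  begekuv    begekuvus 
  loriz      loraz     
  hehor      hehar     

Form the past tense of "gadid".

mizihrur and hehor both end in -r yet inflect differently (mizihrurus, hehar), so the final letter is not what conditions the rule; the last vowel is.
"gadid" has last vowel 'i'. The one such stem in the data (loriz → loraz) changes the last vowel to 'a' (as does hehor), so the same rule applies.
So gadid → gadad.

gadad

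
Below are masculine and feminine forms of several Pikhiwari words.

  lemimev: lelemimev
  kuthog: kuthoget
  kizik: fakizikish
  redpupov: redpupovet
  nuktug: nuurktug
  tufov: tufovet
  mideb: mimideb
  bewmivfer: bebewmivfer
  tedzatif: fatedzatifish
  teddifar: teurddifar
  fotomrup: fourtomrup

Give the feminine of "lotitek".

nuktug and kuthog both end in -g yet inflect differently (nuurktug, kuthoget), so the final letter is not what conditions the rule; the last vowel is.
"lotitek" has last vowel 'e'. The stems whose last vowel is 'e' (bewmivfer → bebewmivfer, mideb → mimideb, lemimev → lelemimev) repeat the first consonant+vowel as a prefix.
So lotitek → lolotitek.

lolotitek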